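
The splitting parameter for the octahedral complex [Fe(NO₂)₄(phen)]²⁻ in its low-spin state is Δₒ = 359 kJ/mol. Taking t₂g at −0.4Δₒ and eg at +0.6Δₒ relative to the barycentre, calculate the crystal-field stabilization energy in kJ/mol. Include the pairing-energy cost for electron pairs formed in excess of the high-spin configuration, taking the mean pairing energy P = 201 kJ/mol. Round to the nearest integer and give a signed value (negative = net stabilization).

-460

Ligand charges: 4×(-1) from NO₂⁻ and 1×(+0) from phen sum to -4; with overall charge -2, Fe is +2.
Fe sits in group 8; removing 2 electrons leaves Fe²⁺ with 8 − 2 = 6 d electrons.
The d⁶ electrons fill as t₂g⁶ eg⁰.
Orbital CFSE = 6(-0.4) + 0(0.6) = -2.4Δₒ = -2.4 × 359 = -862 kJ/mol.
Relative to high-spin t₂g⁴ eg² (1 paired), the low-spin configuration has 2 additional pairs, contributing +2 × 201 = +402 kJ/mol.
Overall CFSE = -862 + 402 = -460 kJ/mol.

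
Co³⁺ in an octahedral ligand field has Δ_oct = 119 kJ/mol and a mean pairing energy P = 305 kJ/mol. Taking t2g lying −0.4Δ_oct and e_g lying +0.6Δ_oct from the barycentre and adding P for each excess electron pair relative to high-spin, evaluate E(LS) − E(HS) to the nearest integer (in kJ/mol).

Co is in group 9, so Co³⁺ is d⁶ (9 − 3 = 6).
High-spin: t2g^4 e_g^2, CFSE = -0.4Δ_oct = -48 kJ/mol.
Low-spin: t2g^6 e_g^0, orbital CFSE = -2.4Δ_oct = -286 kJ/mol; plus 2 excess pairs × P = +610 kJ/mol; total 324 kJ/mol.
The difference is 324 − (-48) = 372 kJ/mol, so high-spin lies lower.

372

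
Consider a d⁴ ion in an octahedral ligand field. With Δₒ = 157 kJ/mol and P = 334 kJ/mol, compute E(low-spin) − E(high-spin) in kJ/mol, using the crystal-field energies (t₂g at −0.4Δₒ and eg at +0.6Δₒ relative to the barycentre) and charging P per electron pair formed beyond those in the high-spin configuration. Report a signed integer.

High-spin: t₂g³ eg¹, CFSE = -0.6Δₒ = -94 kJ/mol.
Low-spin: t₂g⁴ eg⁰, orbital CFSE = -1.6Δₒ = -251 kJ/mol; plus 1 excess pair × P = +334 kJ/mol; total 83 kJ/mol.
The difference is 83 − (-94) = 177 kJ/mol, so high-spin lies lower.

177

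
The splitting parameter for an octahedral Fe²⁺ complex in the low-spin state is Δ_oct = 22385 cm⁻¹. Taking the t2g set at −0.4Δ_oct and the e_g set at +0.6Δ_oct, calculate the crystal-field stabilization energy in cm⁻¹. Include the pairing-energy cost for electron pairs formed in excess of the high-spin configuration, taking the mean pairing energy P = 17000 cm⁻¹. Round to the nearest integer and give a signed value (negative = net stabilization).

Group 8 minus oxidation state +2 gives a d⁶ configuration for Fe²⁺.
Configuration: t2g^6 e_g^0.
Orbital CFSE = 6(-0.4) + 0(0.6) = -2.4Δ_oct = -2.4 × 22385 = -53724 cm⁻¹.
High-spin d⁶ would be t2g^4 e_g^2 with 1 pair; low-spin has 3, so 2 excess pairs cost +2P = +34000 cm⁻¹.
Net CFSE = -53724 + 34000 = -19724 cm⁻¹.

-19724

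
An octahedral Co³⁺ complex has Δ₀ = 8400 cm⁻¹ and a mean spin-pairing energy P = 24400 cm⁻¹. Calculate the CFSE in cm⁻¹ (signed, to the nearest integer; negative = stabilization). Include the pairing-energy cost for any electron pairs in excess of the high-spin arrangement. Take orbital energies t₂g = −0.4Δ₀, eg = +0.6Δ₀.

Co³⁺: group 9, so d-count = 9 − 3 = 6.
With Δ₀ < P the complex is high-spin.
That gives t₂g⁴ eg².
Orbital CFSE = -0.4Δ₀ = -0.4 × 8400 = -3360 cm⁻¹.
High-spin has no excess pairs, so no pairing correction applies.

-3360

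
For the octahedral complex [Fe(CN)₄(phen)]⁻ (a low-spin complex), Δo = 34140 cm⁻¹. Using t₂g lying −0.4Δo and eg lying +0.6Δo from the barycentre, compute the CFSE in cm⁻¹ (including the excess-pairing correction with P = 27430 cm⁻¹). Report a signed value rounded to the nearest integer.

Ligand charges: 4×(-1) from CN⁻ and 1×(+0) from phen sum to -4; with overall charge -1, Fe is +3.
Fe is in group 8, so Fe³⁺ is d⁵ (8 − 3 = 5).
Configuration: t₂g⁵ eg⁰.
The orbital stabilization is -2.0Δo = -2.0 × 34140 = -68280 cm⁻¹.
Pairing penalty: 2 pairs vs 0 in the high-spin reference → 2 extra × P = 54860 cm⁻¹.
Combining: -68280 + 54860 = -13420 cm⁻¹.

-13420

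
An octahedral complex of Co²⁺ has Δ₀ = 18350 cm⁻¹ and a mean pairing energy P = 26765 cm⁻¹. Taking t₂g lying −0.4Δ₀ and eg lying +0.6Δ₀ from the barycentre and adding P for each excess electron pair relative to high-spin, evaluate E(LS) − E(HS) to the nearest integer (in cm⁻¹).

8415

Co sits in group 9; removing 2 electrons leaves Co²⁺ with 9 − 2 = 7 d electrons.
High-spin d⁷ fills as t₂g⁵ eg² with CFSE 5(−0.4) + 2(+0.6) = -0.8Δ₀ = -14680 cm⁻¹.
Low-spin: t₂g⁶ eg¹, orbital CFSE = -1.8Δ₀ = -33030 cm⁻¹; plus 1 excess pair × P = +26765 cm⁻¹; total -6265 cm⁻¹.
E(LS) − E(HS) = -6265 − (-14680) = 8415 cm⁻¹.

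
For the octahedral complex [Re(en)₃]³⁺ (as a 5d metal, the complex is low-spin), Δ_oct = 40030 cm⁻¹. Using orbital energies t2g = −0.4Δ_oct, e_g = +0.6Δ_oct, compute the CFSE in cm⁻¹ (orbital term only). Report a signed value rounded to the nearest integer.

-64048

en is neutral, so the +3 overall charge sits on Re: oxidation state +3.
Re³⁺: group 7, so d-count = 7 − 3 = 4.
Configuration: t2g^4 e_g^0.
Orbital CFSE = 4(-0.4) + 0(0.6) = -1.6Δ_oct = -1.6 × 40030 = -64048 cm⁻¹.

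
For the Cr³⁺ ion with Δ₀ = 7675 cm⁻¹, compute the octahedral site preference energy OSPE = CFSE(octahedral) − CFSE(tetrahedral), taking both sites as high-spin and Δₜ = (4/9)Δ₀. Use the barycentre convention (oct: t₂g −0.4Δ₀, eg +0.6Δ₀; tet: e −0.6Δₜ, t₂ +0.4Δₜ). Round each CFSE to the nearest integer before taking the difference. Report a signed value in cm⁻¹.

-6481

Cr³⁺: group 6, so d-count = 6 − 3 = 3.
Octahedral (high-spin): t2g^3 e_g^0, CFSE = 3(−0.4) + 0(+0.6) = -1.2Δ₀ = -1.2 × 7675 = -9210 cm⁻¹.
Tetrahedral: e^2 t2^1, CFSE = 2(−0.6) + 1(+0.4) = -0.8Δₜ = -0.8 × (4/9) × 7675 = -2729 cm⁻¹.
OSPE = -9210 − (-2729) = -6481 cm⁻¹.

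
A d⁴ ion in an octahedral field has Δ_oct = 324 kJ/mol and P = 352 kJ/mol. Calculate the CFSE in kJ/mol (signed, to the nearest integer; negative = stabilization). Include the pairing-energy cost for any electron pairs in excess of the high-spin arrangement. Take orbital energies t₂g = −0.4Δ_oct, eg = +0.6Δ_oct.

Since Δ_oct = 324 kJ/mol < P = 352 kJ/mol, the complex adopts the high-spin configuration.
Filling d⁴ accordingly: t₂g³ eg¹.
Orbital CFSE = -0.6Δ_oct = -0.6 × 324 = -194 kJ/mol.
High-spin has no excess pairs, so no pairing correction applies.

-194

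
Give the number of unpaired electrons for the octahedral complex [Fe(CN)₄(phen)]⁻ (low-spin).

1

Ligand charges: 4×(-1) from CN⁻ and 1×(+0) from phen sum to -4; with overall charge -1, Fe is +3.
Fe sits in group 8; removing 3 electrons leaves Fe³⁺ with 8 − 3 = 5 d electrons.
Configuration: t₂g⁵ eg⁰, giving 1 unpaired electron.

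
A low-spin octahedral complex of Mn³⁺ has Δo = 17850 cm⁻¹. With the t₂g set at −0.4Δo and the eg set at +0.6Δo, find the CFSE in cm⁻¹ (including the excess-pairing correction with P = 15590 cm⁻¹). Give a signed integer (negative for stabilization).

-12970

Mn³⁺: group 7, so d-count = 7 − 3 = 4.
Electron filling gives t₂g⁴ eg⁰.
The orbital stabilization is -1.6Δo = -1.6 × 17850 = -28560 cm⁻¹.
High-spin d⁴ would be t₂g³ eg¹ with 0 pairs; low-spin has 1, so 1 excess pair costs +1P = +15590 cm⁻¹.
Net CFSE = -28560 + 15590 = -12970 cm⁻¹.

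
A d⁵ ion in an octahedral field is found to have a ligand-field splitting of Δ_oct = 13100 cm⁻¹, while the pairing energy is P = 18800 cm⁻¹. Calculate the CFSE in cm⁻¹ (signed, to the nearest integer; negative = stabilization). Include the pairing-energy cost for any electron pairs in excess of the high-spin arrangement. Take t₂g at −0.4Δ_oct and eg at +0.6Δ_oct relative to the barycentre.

Δ_oct < P, so pairing is avoided: the ground state is high-spin.
Configuration: t₂g³ eg².
Orbital CFSE = 0.0Δ_oct = 0.0 × 13100 = 0 cm⁻¹.
High-spin has no excess pairs, so no pairing correction applies.

0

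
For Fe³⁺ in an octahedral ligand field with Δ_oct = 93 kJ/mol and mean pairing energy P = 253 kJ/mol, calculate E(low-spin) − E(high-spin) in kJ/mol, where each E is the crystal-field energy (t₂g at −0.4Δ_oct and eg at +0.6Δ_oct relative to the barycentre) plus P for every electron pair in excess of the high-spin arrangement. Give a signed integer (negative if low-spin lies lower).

Fe is in group 8, so Fe³⁺ is d⁵ (8 − 3 = 5).
In the high-spin limit (t₂g³ eg²) the orbital term is 0.0Δ_oct = 0 kJ/mol, with no excess pairing.
For low-spin the configuration is t₂g⁵ eg⁰: orbital energy -2.0 × 93 = -186 kJ/mol, and 2 additional pairs relative to high-spin add 506 kJ/mol, giving 320 kJ/mol.
The difference is 320 − (0) = 320 kJ/mol, so high-spin lies lower.

320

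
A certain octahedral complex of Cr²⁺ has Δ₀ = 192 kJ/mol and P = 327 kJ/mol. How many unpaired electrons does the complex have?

4

Cr is in group 6, so Cr²⁺ is d⁴ (6 − 2 = 4).
Since Δ₀ = 192 kJ/mol < P = 327 kJ/mol, the complex adopts the high-spin configuration.
Filling d⁴ accordingly: t₂g³ eg¹.
Unpaired electrons: 4.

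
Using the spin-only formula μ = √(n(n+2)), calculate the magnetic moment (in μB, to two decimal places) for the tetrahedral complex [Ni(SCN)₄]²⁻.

2.83 μB

Each SCN⁻ contributes -1; 4 × (-1) = -4. With overall charge -2, Ni is in the +2 oxidation state.
Ni is in group 10, so Ni²⁺ is d⁸ (10 − 2 = 8).
Tetrahedral splitting is small, so the complex is high-spin.
Configuration: e⁴ t₂⁴ → 2 unpaired electrons.
μ(spin-only) = √[2(2+2)] = √8 ≈ 2.83 μB.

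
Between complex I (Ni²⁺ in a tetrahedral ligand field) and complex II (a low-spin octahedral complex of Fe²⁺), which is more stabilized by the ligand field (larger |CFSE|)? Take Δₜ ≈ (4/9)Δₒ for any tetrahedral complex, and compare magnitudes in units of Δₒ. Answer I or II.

I: Ni sits in group 10; removing 2 electrons leaves Ni²⁺ with 10 − 2 = 8 d electrons; Tetrahedral fields are weak (Δₜ ≈ 4/9 Δₒ), so electrons fill high-spin; e⁴ t₂⁴, CFSE = -0.8Δₜ ≈ -0.36Δₒ.
II: Fe is in group 8, so Fe²⁺ is d⁶ (8 − 2 = 6); t2g^6 e_g^0, CFSE = -2.4Δₒ.
So II has the larger |CFSE|.

II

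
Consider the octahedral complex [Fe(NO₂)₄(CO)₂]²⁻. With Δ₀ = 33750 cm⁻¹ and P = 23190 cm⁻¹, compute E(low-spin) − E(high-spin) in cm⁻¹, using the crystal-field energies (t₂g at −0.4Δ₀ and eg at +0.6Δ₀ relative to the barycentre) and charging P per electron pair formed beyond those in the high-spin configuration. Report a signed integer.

Ligand charges: 4×(-1) from NO₂⁻ and 2×(+0) from CO sum to -4; with overall charge -2, Fe is +2.
Fe sits in group 8; removing 2 electrons leaves Fe²⁺ with 8 − 2 = 6 d electrons.
High-spin: t₂g⁴ eg², CFSE = -0.4Δ₀ = -13500 cm⁻¹.
For low-spin the configuration is t₂g⁶ eg⁰: orbital energy -2.4 × 33750 = -81000 cm⁻¹, and 2 additional pairs relative to high-spin add 46380 cm⁻¹, giving -34620 cm⁻¹.
Thus E(LS) − E(HS) = -21120 cm⁻¹.

-21120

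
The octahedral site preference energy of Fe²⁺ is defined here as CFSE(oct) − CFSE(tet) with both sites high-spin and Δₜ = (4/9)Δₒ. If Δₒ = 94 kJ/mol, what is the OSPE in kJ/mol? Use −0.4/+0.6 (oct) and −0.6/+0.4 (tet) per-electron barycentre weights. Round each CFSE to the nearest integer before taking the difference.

Fe sits in group 8; removing 2 electrons leaves Fe²⁺ with 8 − 2 = 6 d electrons.
In an octahedral site d⁶ (HS) is t₂g⁴ eg², giving CFSE(oct) = -0.4Δₒ = -38 kJ/mol.
In a tetrahedral site the filling is e³ t₂³: CFSE(tet) = -0.6Δₜ = -0.6 × (4/9)(94) = -25 kJ/mol.
OSPE = CFSE(oct) − CFSE(tet) = -38 − (-25) = -13 kJ/mol.

-13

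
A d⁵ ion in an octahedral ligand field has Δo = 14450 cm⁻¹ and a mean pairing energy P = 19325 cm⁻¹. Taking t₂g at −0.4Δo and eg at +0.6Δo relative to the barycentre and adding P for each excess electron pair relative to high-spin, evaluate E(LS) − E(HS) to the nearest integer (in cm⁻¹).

High-spin: t₂g³ eg², CFSE = 0.0Δo = 0 cm⁻¹.
Low-spin: t₂g⁵ eg⁰, orbital CFSE = -2.0Δo = -28900 cm⁻¹; plus 2 excess pairs × P = +38650 cm⁻¹; total 9750 cm⁻¹.
The difference is 9750 − (0) = 9750 cm⁻¹, so high-spin lies lower.

9750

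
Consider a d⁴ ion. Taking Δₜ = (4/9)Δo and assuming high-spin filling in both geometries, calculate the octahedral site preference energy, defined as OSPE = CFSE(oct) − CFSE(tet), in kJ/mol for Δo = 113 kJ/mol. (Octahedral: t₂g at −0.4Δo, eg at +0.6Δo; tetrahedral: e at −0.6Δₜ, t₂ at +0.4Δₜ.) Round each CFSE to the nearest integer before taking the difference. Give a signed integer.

-48

Octahedral (high-spin): t₂g³ eg¹, CFSE = 3(−0.4) + 1(+0.6) = -0.6Δo = -0.6 × 113 = -68 kJ/mol.
Tetrahedral e² t₂² gives -0.4Δₜ = -0.4 × (4/9) × 113 = -20 kJ/mol.
OSPE = CFSE(oct) − CFSE(tet) = -68 − (-20) = -48 kJ/mol.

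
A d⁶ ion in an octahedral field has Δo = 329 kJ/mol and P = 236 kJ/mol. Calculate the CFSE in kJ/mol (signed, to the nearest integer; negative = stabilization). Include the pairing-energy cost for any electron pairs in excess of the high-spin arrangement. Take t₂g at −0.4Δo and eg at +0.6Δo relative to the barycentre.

-318

Since Δo = 329 kJ/mol > P = 236 kJ/mol, the complex adopts the low-spin configuration.
Filling d⁶ accordingly: t₂g⁶ eg⁰.
Orbital CFSE = -2.4Δo = -2.4 × 329 = -790 kJ/mol.
Excess pairs vs high-spin: 3 − 1 = 2; pairing cost = +472 kJ/mol.
Net CFSE = -790 + 472 = -318 kJ/mol.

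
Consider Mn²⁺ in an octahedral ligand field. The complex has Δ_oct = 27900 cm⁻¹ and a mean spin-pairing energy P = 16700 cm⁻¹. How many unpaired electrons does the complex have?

Group 7 minus oxidation state +2 gives a d⁵ configuration for Mn²⁺.
With Δ_oct > P the complex is low-spin.
Configuration: t₂g⁵ eg⁰.
Unpaired electrons: 1.

1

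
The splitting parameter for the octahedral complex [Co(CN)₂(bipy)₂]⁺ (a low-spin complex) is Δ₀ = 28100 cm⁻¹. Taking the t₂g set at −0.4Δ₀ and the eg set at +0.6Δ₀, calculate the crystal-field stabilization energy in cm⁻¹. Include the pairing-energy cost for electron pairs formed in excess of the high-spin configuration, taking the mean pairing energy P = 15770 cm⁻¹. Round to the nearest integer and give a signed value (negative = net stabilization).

Ligand charges: 2×(-1) from CN⁻ and 2×(+0) from bipy sum to -2; with overall charge +1, Co is +3.
Co sits in group 9; removing 3 electrons leaves Co³⁺ with 9 − 3 = 6 d electrons.
Electron filling gives t₂g⁶ eg⁰.
The orbital stabilization is -2.4Δ₀ = -2.4 × 28100 = -67440 cm⁻¹.
Relative to high-spin t₂g⁴ eg² (1 paired), the low-spin configuration has 2 additional pairs, contributing +2 × 15770 = +31540 cm⁻¹.
Net CFSE = -67440 + 31540 = -35900 cm⁻¹.

-35900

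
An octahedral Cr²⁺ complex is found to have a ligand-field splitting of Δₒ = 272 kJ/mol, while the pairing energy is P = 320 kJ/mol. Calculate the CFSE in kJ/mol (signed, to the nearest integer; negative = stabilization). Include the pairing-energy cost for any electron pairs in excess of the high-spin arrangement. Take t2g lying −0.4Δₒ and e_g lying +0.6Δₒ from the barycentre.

-163

Cr²⁺: group 6, so d-count = 6 − 2 = 4.
Δₒ < P, so pairing is avoided: the ground state is high-spin.
Configuration: t2g^3 e_g^1.
Orbital CFSE = -0.6Δₒ = -0.6 × 272 = -163 kJ/mol.
High-spin has no excess pairs, so no pairing correction applies.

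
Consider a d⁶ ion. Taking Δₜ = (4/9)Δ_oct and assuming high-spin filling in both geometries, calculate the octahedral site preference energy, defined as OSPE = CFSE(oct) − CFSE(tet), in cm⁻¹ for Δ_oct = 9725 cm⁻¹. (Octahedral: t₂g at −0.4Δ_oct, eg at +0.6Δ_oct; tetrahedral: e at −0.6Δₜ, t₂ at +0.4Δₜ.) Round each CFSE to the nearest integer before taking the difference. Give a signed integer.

-1297

Octahedral (high-spin): t₂g⁴ eg², CFSE = 4(−0.4) + 2(+0.6) = -0.4Δ_oct = -0.4 × 9725 = -3890 cm⁻¹.
Tetrahedral e³ t₂³ gives -0.6Δₜ = -0.6 × (4/9) × 9725 = -2593 cm⁻¹.
OSPE = -3890 − (-2593) = -1297 cm⁻¹.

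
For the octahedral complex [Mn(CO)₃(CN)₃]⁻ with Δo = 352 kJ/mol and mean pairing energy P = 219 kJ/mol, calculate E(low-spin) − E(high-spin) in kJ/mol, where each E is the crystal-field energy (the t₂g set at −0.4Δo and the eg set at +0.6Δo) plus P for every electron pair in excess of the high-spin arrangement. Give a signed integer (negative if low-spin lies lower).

-266

Ligand charges: 3×(+0) from CO and 3×(-1) from CN⁻ sum to -3; with overall charge -1, Mn is +2.
Group 7 minus oxidation state +2 gives a d⁵ configuration for Mn²⁺.
High-spin: t₂g³ eg², CFSE = 0.0Δo = 0 kJ/mol.
For low-spin the configuration is t₂g⁵ eg⁰: orbital energy -2.0 × 352 = -704 kJ/mol, and 2 additional pairs relative to high-spin add 438 kJ/mol, giving -266 kJ/mol.
Thus E(LS) − E(HS) = -266 kJ/mol.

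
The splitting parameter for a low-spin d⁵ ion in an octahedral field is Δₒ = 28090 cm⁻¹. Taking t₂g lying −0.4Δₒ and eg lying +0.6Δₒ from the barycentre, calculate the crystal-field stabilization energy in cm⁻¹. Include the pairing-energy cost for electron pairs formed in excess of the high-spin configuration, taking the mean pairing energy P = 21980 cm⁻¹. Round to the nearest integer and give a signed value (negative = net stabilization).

-12220

Electron filling gives t₂g⁵ eg⁰.
Orbital CFSE = 5(-0.4) + 0(0.6) = -2.0Δₒ = -2.0 × 28090 = -56180 cm⁻¹.
High-spin d⁵ would be t₂g³ eg² with 0 pairs; low-spin has 2, so 2 excess pairs cost +2P = +43960 cm⁻¹.
Combining: -56180 + 43960 = -12220 cm⁻¹.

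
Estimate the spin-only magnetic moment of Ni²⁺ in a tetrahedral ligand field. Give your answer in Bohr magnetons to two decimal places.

Ni²⁺: group 10, so d-count = 10 − 2 = 8.
Tetrahedral splitting is small, so the complex is high-spin.
Configuration: e^4 t2^4 → 2 unpaired electrons.
μ(spin-only) = √[2(2+2)] = √8 ≈ 2.83 Bohr magnetons.

2.83 Bohr magnetons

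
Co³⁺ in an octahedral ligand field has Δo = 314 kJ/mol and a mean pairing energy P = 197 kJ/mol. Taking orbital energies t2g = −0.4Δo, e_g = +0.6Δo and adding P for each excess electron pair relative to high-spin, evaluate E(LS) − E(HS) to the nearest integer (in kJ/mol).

Group 9 minus oxidation state +3 gives a d⁶ configuration for Co³⁺.
In the high-spin limit (t2g^4 e_g^2) the orbital term is -0.4Δo = -126 kJ/mol, with no excess pairing.
Low-spin: t2g^6 e_g^0, orbital CFSE = -2.4Δo = -754 kJ/mol; plus 2 excess pairs × P = +394 kJ/mol; total -360 kJ/mol.
The difference is -360 − (-126) = -234 kJ/mol, so low-spin lies lower.

-234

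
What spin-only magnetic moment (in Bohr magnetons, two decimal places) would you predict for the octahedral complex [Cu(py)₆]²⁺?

1.73 Bohr magnetons

py is neutral, so the +2 overall charge sits on Cu: oxidation state +2.
Cu²⁺: group 11, so d-count = 11 − 2 = 9.
Configuration: t₂g⁶ eg³ → 1 unpaired electron.
μ(spin-only) = √[1(1+2)] = √3 ≈ 1.73 Bohr magnetons.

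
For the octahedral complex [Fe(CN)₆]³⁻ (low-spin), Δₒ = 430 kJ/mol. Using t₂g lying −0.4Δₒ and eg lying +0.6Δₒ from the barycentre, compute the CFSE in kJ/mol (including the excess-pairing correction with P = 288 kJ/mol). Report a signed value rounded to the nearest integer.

Each CN⁻ contributes -1; 6 × (-1) = -6. With overall charge -3, Fe is in the +3 oxidation state.
Fe³⁺: group 8, so d-count = 8 − 3 = 5.
The d⁵ electrons fill as t₂g⁵ eg⁰.
The orbital stabilization is -2.0Δₒ = -2.0 × 430 = -860 kJ/mol.
Pairing penalty: 2 pairs vs 0 in the high-spin reference → 2 extra × P = 576 kJ/mol.
Net CFSE = -860 + 576 = -284 kJ/mol.

-284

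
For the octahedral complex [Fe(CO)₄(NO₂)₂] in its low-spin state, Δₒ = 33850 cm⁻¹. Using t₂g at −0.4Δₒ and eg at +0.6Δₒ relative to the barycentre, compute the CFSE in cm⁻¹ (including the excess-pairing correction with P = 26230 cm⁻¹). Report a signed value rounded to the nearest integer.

-28780

Ligand charges: 4×(+0) from CO and 2×(-1) from NO₂⁻ sum to -2; with overall charge +0, Fe is +2.
Fe is in group 8, so Fe²⁺ is d⁶ (8 − 2 = 6).
Configuration: t₂g⁶ eg⁰.
The orbital stabilization is -2.4Δₒ = -2.4 × 33850 = -81240 cm⁻¹.
Relative to high-spin t₂g⁴ eg² (1 paired), the low-spin configuration has 2 additional pairs, contributing +2 × 26230 = +52460 cm⁻¹.
Overall CFSE = -81240 + 52460 = -28780 cm⁻¹.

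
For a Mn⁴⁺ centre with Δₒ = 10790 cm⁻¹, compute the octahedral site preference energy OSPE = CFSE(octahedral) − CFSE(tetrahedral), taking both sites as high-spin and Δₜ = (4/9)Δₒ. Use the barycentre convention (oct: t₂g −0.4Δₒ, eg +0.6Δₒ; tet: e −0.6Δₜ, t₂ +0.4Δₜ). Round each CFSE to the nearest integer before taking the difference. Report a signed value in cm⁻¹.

Mn⁴⁺: group 7, so d-count = 7 − 4 = 3.
Octahedral (high-spin): t₂g³ eg⁰, CFSE = 3(−0.4) + 0(+0.6) = -1.2Δₒ = -1.2 × 10790 = -12948 cm⁻¹.
In a tetrahedral site the filling is e² t₂¹: CFSE(tet) = -0.8Δₜ = -0.8 × (4/9)(10790) = -3836 cm⁻¹.
OSPE = -12948 − (-3836) = -9112 cm⁻¹.

-9112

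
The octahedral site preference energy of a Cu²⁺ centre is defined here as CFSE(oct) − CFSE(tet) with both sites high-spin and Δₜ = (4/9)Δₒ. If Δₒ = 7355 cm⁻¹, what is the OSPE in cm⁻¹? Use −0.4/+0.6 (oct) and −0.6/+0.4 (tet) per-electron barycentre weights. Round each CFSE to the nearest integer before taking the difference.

Cu sits in group 11; removing 2 electrons leaves Cu²⁺ with 11 − 2 = 9 d electrons.
Octahedral high-spin t2g^6 e_g^3: CFSE = -0.6 × 7355 = -4413 cm⁻¹.
Tetrahedral e^4 t2^5 gives -0.4Δₜ = -0.4 × (4/9) × 7355 = -1308 cm⁻¹.
Subtracting, OSPE = -4413 − (-1308) = -3105 cm⁻¹.

-3105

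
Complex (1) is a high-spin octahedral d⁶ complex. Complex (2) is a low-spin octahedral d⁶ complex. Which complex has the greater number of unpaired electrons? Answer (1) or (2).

(1)

(1): t₂g⁴ eg² → 4 unpaired.
(2): t2g^6 e_g^0 → 0 unpaired.
So (1) has more unpaired electrons.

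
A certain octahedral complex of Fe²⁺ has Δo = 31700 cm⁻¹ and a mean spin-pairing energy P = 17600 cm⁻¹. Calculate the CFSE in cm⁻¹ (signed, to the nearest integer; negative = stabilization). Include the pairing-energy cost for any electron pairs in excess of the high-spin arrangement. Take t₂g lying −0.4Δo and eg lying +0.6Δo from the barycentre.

-40880

Fe sits in group 8; removing 2 electrons leaves Fe²⁺ with 8 − 2 = 6 d electrons.
Here Δo > P (31700 > 17600), so the low-spin state is favoured.
Filling d⁶ accordingly: t₂g⁶ eg⁰.
Orbital CFSE = -2.4Δo = -2.4 × 31700 = -76080 cm⁻¹.
Excess pairs vs high-spin: 3 − 1 = 2; pairing cost = +35200 cm⁻¹.
Net CFSE = -76080 + 35200 = -40880 cm⁻¹.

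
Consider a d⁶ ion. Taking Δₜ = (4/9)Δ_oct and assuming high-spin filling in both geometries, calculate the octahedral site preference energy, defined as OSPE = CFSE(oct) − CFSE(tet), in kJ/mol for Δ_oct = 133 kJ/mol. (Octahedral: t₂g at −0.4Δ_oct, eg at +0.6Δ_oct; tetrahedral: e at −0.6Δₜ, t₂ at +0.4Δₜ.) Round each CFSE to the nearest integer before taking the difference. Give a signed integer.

-18

Octahedral (high-spin): t₂g⁴ eg², CFSE = 4(−0.4) + 2(+0.6) = -0.4Δ_oct = -0.4 × 133 = -53 kJ/mol.
Tetrahedral: e³ t₂³, CFSE = 3(−0.6) + 3(+0.4) = -0.6Δₜ = -0.6 × (4/9) × 133 = -35 kJ/mol.
Subtracting, OSPE = -53 − (-35) = -18 kJ/mol.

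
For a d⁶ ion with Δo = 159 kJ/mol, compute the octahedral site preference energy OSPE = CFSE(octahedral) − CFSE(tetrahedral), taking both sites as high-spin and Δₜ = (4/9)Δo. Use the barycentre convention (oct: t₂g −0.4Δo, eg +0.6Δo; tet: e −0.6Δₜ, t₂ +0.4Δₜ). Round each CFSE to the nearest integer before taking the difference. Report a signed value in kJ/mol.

Octahedral (high-spin): t₂g⁴ eg², CFSE = 4(−0.4) + 2(+0.6) = -0.4Δo = -0.4 × 159 = -64 kJ/mol.
Tetrahedral: e³ t₂³, CFSE = 3(−0.6) + 3(+0.4) = -0.6Δₜ = -0.6 × (4/9) × 159 = -42 kJ/mol.
Subtracting, OSPE = -64 − (-42) = -22 kJ/mol.

-22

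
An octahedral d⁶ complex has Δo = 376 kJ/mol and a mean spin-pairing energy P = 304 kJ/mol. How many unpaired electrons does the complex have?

Δo > P, so pairing is preferred: the ground state is low-spin.
Configuration: t₂g⁶ eg⁰.
Unpaired electrons: 0.

0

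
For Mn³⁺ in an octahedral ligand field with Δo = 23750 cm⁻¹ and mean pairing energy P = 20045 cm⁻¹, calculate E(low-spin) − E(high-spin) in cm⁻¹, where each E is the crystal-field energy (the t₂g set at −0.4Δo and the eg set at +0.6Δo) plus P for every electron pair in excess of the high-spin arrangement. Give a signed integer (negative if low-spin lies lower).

-3705

Mn³⁺: group 7, so d-count = 7 − 3 = 4.
In the high-spin limit (t₂g³ eg¹) the orbital term is -0.6Δo = -14250 cm⁻¹, with no excess pairing.
Low-spin: t₂g⁴ eg⁰, orbital CFSE = -1.6Δo = -38000 cm⁻¹; plus 1 excess pair × P = +20045 cm⁻¹; total -17955 cm⁻¹.
The difference is -17955 − (-14250) = -3705 cm⁻¹, so low-spin lies lower.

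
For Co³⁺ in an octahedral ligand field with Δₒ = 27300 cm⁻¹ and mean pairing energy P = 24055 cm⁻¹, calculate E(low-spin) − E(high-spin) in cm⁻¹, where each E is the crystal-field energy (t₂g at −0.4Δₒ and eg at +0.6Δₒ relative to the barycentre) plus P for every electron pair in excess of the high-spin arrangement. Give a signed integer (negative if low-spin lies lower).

-6490

Co is in group 9, so Co³⁺ is d⁶ (9 − 3 = 6).
In the high-spin limit (t₂g⁴ eg²) the orbital term is -0.4Δₒ = -10920 cm⁻¹, with no excess pairing.
For low-spin the configuration is t₂g⁶ eg⁰: orbital energy -2.4 × 27300 = -65520 cm⁻¹, and 2 additional pairs relative to high-spin add 48110 cm⁻¹, giving -17410 cm⁻¹.
The difference is -17410 − (-10920) = -6490 cm⁻¹, so low-spin lies lower.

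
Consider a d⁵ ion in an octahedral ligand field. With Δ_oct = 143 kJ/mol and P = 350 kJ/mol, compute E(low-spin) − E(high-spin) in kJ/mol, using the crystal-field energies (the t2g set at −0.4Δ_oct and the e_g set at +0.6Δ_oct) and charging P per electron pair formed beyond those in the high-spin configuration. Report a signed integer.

414

High-spin d⁵ fills as t2g^3 e_g^2 with CFSE 3(−0.4) + 2(+0.6) = 0.0Δ_oct = 0 kJ/mol.
Low-spin t2g^5 e_g^0 gives -2.0Δ_oct = -286 kJ/mol, but forming 2 extra pairs costs 2P = 700 kJ/mol, so E(LS) = -286 + 700 = 414 kJ/mol.
The difference is 414 − (0) = 414 kJ/mol, so high-spin lies lower.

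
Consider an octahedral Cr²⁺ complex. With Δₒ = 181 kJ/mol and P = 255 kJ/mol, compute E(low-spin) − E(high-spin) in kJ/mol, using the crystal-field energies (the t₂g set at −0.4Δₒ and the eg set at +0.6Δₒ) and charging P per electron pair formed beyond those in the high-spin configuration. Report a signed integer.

74

Cr sits in group 6; removing 2 electrons leaves Cr²⁺ with 6 − 2 = 4 d electrons.
In the high-spin limit (t₂g³ eg¹) the orbital term is -0.6Δₒ = -109 kJ/mol, with no excess pairing.
For low-spin the configuration is t₂g⁴ eg⁰: orbital energy -1.6 × 181 = -290 kJ/mol, and 1 additional pair relative to high-spin adds 255 kJ/mol, giving -35 kJ/mol.
Thus E(LS) − E(HS) = 74 kJ/mol.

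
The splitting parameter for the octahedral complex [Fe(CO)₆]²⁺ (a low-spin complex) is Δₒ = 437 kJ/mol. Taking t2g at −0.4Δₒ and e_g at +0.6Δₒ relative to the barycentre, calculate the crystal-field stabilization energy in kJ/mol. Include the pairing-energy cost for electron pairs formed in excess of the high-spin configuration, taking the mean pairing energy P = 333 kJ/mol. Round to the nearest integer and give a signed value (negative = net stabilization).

-383

CO is neutral, so the +2 overall charge sits on Fe: oxidation state +2.
Fe²⁺: group 8, so d-count = 8 − 2 = 6.
The d⁶ electrons fill as t2g^6 e_g^0.
CFSE(orbital) = 6×(-0.4Δₒ) + 0×(0.6Δₒ) = -2.4Δₒ; with Δₒ = 437 kJ/mol that is -1049 kJ/mol.
High-spin d⁶ would be t2g^4 e_g^2 with 1 pair; low-spin has 3, so 2 excess pairs cost +2P = +666 kJ/mol.
Combining: -1049 + 666 = -383 kJ/mol.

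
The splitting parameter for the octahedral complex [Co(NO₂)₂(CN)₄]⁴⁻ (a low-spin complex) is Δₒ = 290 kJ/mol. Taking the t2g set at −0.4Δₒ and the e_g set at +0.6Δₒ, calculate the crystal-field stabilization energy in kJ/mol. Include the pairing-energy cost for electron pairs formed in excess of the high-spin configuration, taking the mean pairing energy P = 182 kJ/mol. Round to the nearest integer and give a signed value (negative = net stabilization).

-340

Ligand charges: 2×(-1) from NO₂⁻ and 4×(-1) from CN⁻ sum to -6; with overall charge -4, Co is +2.
Co sits in group 9; removing 2 electrons leaves Co²⁺ with 9 − 2 = 7 d electrons.
Electron filling gives t2g^6 e_g^1.
The orbital stabilization is -1.8Δₒ = -1.8 × 290 = -522 kJ/mol.
Pairing penalty: 3 pairs vs 2 in the high-spin reference → 1 extra × P = 182 kJ/mol.
Combining: -522 + 182 = -340 kJ/mol.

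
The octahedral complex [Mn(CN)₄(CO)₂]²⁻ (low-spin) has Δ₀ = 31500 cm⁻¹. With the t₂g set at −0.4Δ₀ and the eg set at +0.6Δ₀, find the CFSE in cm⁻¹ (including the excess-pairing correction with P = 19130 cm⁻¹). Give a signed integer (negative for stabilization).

-24740

Ligand charges: 4×(-1) from CN⁻ and 2×(+0) from CO sum to -4; with overall charge -2, Mn is +2.
Mn sits in group 7; removing 2 electrons leaves Mn²⁺ with 7 − 2 = 5 d electrons.
Configuration: t₂g⁵ eg⁰.
CFSE(orbital) = 5×(-0.4Δ₀) + 0×(0.6Δ₀) = -2.0Δ₀; with Δ₀ = 31500 cm⁻¹ that is -63000 cm⁻¹.
Relative to high-spin t₂g³ eg² (0 paired), the low-spin configuration has 2 additional pairs, contributing +2 × 19130 = +38260 cm⁻¹.
Combining: -63000 + 38260 = -24740 cm⁻¹.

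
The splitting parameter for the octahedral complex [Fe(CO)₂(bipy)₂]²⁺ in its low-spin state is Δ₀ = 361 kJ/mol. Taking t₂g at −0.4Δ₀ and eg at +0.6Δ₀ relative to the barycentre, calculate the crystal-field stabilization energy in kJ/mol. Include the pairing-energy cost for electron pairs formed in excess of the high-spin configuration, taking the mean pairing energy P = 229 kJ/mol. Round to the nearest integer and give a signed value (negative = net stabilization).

-408

Ligand charges: 2×(+0) from CO and 2×(+0) from bipy sum to +0; with overall charge +2, Fe is +2.
Fe is in group 8, so Fe²⁺ is d⁶ (8 − 2 = 6).
Electron filling gives t₂g⁶ eg⁰.
The orbital stabilization is -2.4Δ₀ = -2.4 × 361 = -866 kJ/mol.
Relative to high-spin t₂g⁴ eg² (1 paired), the low-spin configuration has 2 additional pairs, contributing +2 × 229 = +458 kJ/mol.
Net CFSE = -866 + 458 = -408 kJ/mol.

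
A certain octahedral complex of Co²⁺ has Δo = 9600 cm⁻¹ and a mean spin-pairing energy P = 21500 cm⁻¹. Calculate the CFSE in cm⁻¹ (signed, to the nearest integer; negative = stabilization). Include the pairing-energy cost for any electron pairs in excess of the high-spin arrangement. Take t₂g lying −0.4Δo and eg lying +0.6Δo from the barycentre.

Group 9 minus oxidation state +2 gives a d⁷ configuration for Co²⁺.
Δo < P, so pairing is avoided: the ground state is high-spin.
Configuration: t₂g⁵ eg².
Orbital CFSE = -0.8Δo = -0.8 × 9600 = -7680 cm⁻¹.
High-spin has no excess pairs, so no pairing correction applies.

-7680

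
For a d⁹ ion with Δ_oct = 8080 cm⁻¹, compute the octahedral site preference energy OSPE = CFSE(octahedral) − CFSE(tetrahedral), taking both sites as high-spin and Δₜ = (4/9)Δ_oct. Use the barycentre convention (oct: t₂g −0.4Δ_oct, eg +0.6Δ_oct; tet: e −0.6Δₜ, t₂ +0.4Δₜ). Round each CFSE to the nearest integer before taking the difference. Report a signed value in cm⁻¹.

Octahedral (high-spin): t₂g⁶ eg³, CFSE = 6(−0.4) + 3(+0.6) = -0.6Δ_oct = -0.6 × 8080 = -4848 cm⁻¹.
In a tetrahedral site the filling is e⁴ t₂⁵: CFSE(tet) = -0.4Δₜ = -0.4 × (4/9)(8080) = -1436 cm⁻¹.
Subtracting, OSPE = -4848 − (-1436) = -3412 cm⁻¹.

-3412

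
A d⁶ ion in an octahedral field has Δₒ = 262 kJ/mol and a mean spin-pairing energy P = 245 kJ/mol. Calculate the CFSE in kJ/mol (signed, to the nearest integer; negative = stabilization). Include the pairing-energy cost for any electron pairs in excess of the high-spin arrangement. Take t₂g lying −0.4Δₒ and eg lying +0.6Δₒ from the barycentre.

-139

Δₒ > P, so pairing is preferred: the ground state is low-spin.
Configuration: t₂g⁶ eg⁰.
Orbital CFSE = -2.4Δₒ = -2.4 × 262 = -629 kJ/mol.
Excess pairs vs high-spin: 3 − 1 = 2; pairing cost = +490 kJ/mol.
Net CFSE = -629 + 490 = -139 kJ/mol.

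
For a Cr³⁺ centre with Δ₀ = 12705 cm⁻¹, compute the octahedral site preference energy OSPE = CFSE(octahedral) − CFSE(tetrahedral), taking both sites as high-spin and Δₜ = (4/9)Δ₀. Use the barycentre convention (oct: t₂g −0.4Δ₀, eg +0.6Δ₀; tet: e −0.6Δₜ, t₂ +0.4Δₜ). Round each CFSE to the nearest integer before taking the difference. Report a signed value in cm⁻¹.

Cr is in group 6, so Cr³⁺ is d³ (6 − 3 = 3).
Octahedral (high-spin): t₂g³ eg⁰, CFSE = 3(−0.4) + 0(+0.6) = -1.2Δ₀ = -1.2 × 12705 = -15246 cm⁻¹.
Tetrahedral: e² t₂¹, CFSE = 2(−0.6) + 1(+0.4) = -0.8Δₜ = -0.8 × (4/9) × 12705 = -4517 cm⁻¹.
OSPE = CFSE(oct) − CFSE(tet) = -15246 − (-4517) = -10729 cm⁻¹.

-10729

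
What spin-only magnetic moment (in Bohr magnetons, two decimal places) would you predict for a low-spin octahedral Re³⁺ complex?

Re is in group 7, so Re³⁺ is d⁴ (7 − 3 = 4).
Configuration: t2g^4 e_g^0 → 2 unpaired electrons.
μ(spin-only) = √[2(2+2)] = √8 ≈ 2.83 Bohr magnetons.

2.83 Bohr magnetons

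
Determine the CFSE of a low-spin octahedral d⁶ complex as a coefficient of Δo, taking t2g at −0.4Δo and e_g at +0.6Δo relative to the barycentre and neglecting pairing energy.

Configuration: t2g^6 e_g^0.
CFSE = 6(-0.4Δo) + 0(0.6Δo) = -2.4Δo + 0.0Δo = -2.4Δo.

-2.4 Δo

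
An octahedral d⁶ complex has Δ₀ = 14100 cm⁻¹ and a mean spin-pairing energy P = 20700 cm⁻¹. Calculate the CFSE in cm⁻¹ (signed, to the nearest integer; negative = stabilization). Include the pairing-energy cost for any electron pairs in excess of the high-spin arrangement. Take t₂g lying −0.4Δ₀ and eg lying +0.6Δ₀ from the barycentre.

-5640

Δ₀ < P, so pairing is avoided: the ground state is high-spin.
Filling d⁶ accordingly: t₂g⁴ eg².
Orbital CFSE = -0.4Δ₀ = -0.4 × 14100 = -5640 cm⁻¹.
High-spin has no excess pairs, so no pairing correction applies.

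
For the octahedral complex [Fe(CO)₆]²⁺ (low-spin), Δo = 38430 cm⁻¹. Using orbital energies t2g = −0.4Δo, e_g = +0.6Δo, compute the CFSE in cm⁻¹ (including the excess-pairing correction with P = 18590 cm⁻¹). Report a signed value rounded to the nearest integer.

CO is neutral, so the +2 overall charge sits on Fe: oxidation state +2.
Group 8 minus oxidation state +2 gives a d⁶ configuration for Fe²⁺.
Electron filling gives t2g^6 e_g^0.
Orbital CFSE = 6(-0.4) + 0(0.6) = -2.4Δo = -2.4 × 38430 = -92232 cm⁻¹.
Pairing penalty: 3 pairs vs 1 in the high-spin reference → 2 extra × P = 37180 cm⁻¹.
Overall CFSE = -92232 + 37180 = -55052 cm⁻¹.

-55052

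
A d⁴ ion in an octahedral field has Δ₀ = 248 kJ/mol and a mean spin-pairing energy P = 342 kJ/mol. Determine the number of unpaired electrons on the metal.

Δ₀ < P, so pairing is avoided: the ground state is high-spin.
Filling d⁴ accordingly: t₂g³ eg¹.
Unpaired electrons: 4.

4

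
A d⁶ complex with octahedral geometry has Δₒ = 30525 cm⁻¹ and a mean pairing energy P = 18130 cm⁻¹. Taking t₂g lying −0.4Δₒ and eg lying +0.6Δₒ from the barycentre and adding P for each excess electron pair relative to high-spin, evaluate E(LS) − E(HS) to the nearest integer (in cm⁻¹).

High-spin: t₂g⁴ eg², CFSE = -0.4Δₒ = -12210 cm⁻¹.
Low-spin: t₂g⁶ eg⁰, orbital CFSE = -2.4Δₒ = -73260 cm⁻¹; plus 2 excess pairs × P = +36260 cm⁻¹; total -37000 cm⁻¹.
Thus E(LS) − E(HS) = -24790 cm⁻¹.

-24790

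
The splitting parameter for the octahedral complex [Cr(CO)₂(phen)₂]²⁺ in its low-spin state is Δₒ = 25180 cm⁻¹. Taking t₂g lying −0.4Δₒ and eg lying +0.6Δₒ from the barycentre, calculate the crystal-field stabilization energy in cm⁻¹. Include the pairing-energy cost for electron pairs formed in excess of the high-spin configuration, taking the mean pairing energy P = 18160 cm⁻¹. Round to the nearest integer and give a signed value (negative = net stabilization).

-22128

Ligand charges: 2×(+0) from CO and 2×(+0) from phen sum to +0; with overall charge +2, Cr is +2.
Group 6 minus oxidation state +2 gives a d⁴ configuration for Cr²⁺.
The d⁴ electrons fill as t₂g⁴ eg⁰.
Orbital CFSE = 4(-0.4) + 0(0.6) = -1.6Δₒ = -1.6 × 25180 = -40288 cm⁻¹.
Pairing penalty: 1 pair vs 0 in the high-spin reference → 1 extra × P = 18160 cm⁻¹.
Net CFSE = -40288 + 18160 = -22128 cm⁻¹.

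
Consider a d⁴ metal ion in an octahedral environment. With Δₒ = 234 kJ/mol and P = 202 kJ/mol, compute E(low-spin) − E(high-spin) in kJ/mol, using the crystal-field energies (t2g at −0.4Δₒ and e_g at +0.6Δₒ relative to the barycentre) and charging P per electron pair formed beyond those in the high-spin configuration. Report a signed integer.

-32

High-spin: t2g^3 e_g^1, CFSE = -0.6Δₒ = -140 kJ/mol.
For low-spin the configuration is t2g^4 e_g^0: orbital energy -1.6 × 234 = -374 kJ/mol, and 1 additional pair relative to high-spin adds 202 kJ/mol, giving -172 kJ/mol.
Thus E(LS) − E(HS) = -32 kJ/mol.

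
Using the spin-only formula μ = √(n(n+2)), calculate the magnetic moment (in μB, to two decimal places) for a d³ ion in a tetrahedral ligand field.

With tetrahedral geometry the complex is necessarily high-spin.
Configuration: e² t₂¹ → 3 unpaired electrons.
μ(spin-only) = √[3(3+2)] = √15 ≈ 3.87 μB.

3.87 μB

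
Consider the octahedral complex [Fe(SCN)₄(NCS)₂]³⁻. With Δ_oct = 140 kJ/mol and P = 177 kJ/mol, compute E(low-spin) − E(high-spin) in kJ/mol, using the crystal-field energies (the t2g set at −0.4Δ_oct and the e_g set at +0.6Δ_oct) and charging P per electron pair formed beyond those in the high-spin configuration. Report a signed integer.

74

Ligand charges: 4×(-1) from SCN⁻ and 2×(-1) from NCS⁻ sum to -6; with overall charge -3, Fe is +3.
Fe sits in group 8; removing 3 electrons leaves Fe³⁺ with 8 − 3 = 5 d electrons.
In the high-spin limit (t2g^3 e_g^2) the orbital term is 0.0Δ_oct = 0 kJ/mol, with no excess pairing.
Low-spin: t2g^5 e_g^0, orbital CFSE = -2.0Δ_oct = -280 kJ/mol; plus 2 excess pairs × P = +354 kJ/mol; total 74 kJ/mol.
The difference is 74 − (0) = 74 kJ/mol, so high-spin lies lower.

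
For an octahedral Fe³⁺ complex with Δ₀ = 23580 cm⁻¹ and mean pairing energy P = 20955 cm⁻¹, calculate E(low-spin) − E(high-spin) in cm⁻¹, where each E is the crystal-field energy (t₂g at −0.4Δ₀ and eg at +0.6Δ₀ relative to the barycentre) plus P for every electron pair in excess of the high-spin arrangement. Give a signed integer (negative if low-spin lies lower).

Fe is in group 8, so Fe³⁺ is d⁵ (8 − 3 = 5).
High-spin: t₂g³ eg², CFSE = 0.0Δ₀ = 0 cm⁻¹.
Low-spin: t₂g⁵ eg⁰, orbital CFSE = -2.0Δ₀ = -47160 cm⁻¹; plus 2 excess pairs × P = +41910 cm⁻¹; total -5250 cm⁻¹.
Thus E(LS) − E(HS) = -5250 cm⁻¹.

-5250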